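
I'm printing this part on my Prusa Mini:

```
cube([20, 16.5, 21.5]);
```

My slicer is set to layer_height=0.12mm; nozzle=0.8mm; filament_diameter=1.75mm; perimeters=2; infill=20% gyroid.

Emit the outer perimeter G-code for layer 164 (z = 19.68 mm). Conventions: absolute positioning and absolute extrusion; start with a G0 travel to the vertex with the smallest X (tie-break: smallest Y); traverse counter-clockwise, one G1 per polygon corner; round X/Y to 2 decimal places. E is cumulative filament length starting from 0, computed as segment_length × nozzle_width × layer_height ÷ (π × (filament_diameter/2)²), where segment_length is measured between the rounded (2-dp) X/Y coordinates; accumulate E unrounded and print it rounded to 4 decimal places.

G0 X0.00 Y0.00 Z19.68
G1 X20.00 Y0.00 E0.7982
G1 X20.00 Y16.50 E1.4568
G1 X0.00 Y16.50 E2.2550
G1 X0.00 Y0.00 E2.9136

At z = 19.68 mm: the cube (footprint 20×16.5) is included at this height. The outline is a single polygon with 4 vertices. Extrusion per mm of travel: 0.8 × 0.12 / (π × 0.875²) = 0.039912. Accumulating E over each segment gives final E = 2.9136.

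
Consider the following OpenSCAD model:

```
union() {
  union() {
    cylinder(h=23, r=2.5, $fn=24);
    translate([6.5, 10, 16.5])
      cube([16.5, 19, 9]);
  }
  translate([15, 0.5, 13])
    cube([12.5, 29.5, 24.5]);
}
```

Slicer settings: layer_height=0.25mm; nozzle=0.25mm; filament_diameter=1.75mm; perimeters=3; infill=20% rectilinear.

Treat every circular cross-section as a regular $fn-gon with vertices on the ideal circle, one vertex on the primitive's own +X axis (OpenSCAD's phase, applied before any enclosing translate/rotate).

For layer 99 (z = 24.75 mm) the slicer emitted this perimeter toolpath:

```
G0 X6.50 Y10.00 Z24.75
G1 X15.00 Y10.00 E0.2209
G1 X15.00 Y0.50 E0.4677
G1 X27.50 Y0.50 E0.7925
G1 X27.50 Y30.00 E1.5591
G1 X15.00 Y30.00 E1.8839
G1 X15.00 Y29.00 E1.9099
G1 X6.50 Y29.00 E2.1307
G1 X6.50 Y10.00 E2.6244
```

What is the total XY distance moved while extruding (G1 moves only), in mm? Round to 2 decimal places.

Sum the Euclidean lengths of each G1 segment: total = 101.00 mm.

101.00 mm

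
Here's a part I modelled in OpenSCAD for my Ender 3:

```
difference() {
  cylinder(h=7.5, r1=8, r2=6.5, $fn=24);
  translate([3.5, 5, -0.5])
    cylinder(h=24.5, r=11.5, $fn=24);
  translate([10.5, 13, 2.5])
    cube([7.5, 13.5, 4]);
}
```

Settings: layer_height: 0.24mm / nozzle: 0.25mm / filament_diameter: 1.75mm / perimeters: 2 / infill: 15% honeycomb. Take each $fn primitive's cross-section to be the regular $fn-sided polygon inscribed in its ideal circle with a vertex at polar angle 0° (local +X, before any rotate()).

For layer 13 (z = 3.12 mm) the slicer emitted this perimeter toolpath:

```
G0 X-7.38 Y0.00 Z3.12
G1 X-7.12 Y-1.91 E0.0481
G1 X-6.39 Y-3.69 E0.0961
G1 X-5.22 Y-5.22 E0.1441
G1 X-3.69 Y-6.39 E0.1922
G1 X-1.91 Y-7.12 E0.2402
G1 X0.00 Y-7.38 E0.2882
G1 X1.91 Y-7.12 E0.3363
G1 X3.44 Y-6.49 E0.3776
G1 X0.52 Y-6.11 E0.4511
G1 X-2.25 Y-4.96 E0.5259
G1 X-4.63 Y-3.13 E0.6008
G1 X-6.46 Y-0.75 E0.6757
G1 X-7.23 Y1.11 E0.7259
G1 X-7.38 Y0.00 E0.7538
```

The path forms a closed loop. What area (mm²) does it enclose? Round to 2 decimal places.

19.83 mm²

Apply the shoelace formula to the sequence of (X, Y) vertices; enclosed area = 19.83 mm².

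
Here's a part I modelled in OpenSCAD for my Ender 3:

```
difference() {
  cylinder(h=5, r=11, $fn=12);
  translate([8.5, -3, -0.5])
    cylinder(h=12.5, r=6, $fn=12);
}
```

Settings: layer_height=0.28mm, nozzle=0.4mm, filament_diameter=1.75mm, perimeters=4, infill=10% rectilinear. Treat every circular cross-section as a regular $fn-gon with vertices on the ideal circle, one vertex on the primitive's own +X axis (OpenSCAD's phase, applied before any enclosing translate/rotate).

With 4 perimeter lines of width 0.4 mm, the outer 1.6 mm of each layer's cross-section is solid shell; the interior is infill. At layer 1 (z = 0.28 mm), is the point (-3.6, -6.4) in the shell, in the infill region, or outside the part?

At z = 0.28 mm: the r=11 cylinder gives a regular 12-gon of circumradius 11 (constant along its height); the r=6 cylinder at (8.5, -3) contributes a regular 12-gon of circumradius 6; Subtracting the remaining from the first: starting from the r=11 cylinder, the r=6 cylinder at (8.5, -3) partially overlaps it — only the 67.69 mm² overlap (of its 108.00 mm²) is removed, clipping the outline — 1 connected region. Overall, the cross-section is a single solid region. The nearest boundary edge runs (-0.00, -11.00)→(-5.50, -9.53); distance from the point to it = 3.51 mm. The point is inside the cross-section and 3.51 mm from the nearest boundary — more than the 1.6 mm shell width (4 × 0.4), so it's in the infill interior.

infill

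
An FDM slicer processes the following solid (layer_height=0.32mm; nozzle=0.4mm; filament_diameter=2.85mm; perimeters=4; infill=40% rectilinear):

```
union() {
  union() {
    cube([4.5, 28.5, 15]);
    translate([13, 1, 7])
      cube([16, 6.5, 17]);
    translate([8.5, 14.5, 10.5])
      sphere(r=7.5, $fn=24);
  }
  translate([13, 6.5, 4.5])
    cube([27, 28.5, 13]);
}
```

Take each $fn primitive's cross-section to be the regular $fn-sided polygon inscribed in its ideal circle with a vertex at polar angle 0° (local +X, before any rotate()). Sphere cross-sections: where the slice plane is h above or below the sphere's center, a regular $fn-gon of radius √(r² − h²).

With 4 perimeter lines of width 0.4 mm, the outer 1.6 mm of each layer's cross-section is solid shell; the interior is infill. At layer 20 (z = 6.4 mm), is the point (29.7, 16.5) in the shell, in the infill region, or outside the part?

At z = 6.4 mm: the cube (footprint 4.5×28.5) is included at this height; the cube at (13, 1) is not intersected at this z (z outside [7, 24]); the r=7.5 sphere at (8.5, 14.5) contributes a regular 24-gon of circumradius √(7.5²−4.1²) = 6.280; Combining (union): the regions partially overlap (shared area 14.97 mm²), so overlapping operands fuse into one piece — 1 connected region; the cube at (13, 6.5) (footprint 27×28.5) is included at this height; Taking the union: the regions partially overlap (shared area 10.38 mm²), so overlapping operands fuse into one piece — 1 connected region. Overall, the cross-section is a single solid region. The nearest boundary edge runs (40.00, 6.50)→(13.00, 6.50); distance from the point to it = 10.00 mm. The point is inside the cross-section and 10.00 mm from the nearest boundary — more than the 1.6 mm shell width (4 × 0.4), so it's in the infill interior.

infill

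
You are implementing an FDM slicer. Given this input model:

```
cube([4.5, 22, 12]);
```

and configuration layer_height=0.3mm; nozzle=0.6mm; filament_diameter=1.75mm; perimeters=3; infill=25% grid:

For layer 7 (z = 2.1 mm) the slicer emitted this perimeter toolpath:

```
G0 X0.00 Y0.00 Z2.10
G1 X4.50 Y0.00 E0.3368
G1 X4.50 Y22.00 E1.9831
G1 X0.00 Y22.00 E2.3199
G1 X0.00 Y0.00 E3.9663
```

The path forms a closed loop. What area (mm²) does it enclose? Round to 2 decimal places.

99.00 mm²

Apply the shoelace formula to the sequence of (X, Y) vertices; enclosed area = 99.00 mm².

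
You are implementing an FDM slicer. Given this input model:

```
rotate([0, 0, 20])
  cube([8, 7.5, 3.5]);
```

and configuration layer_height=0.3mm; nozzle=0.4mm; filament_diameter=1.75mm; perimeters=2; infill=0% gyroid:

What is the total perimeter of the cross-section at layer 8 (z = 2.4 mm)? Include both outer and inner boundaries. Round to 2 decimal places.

At z = 2.4 mm: the cube (footprint 8×7.5) is included at this height (perimeter 31.00 mm); (whole slice rotated 20° about Z — lengths, areas and connectivity unchanged). Overall, the cross-section is a single solid region. Total boundary length (outer) = 31.00 mm.

31.00 mm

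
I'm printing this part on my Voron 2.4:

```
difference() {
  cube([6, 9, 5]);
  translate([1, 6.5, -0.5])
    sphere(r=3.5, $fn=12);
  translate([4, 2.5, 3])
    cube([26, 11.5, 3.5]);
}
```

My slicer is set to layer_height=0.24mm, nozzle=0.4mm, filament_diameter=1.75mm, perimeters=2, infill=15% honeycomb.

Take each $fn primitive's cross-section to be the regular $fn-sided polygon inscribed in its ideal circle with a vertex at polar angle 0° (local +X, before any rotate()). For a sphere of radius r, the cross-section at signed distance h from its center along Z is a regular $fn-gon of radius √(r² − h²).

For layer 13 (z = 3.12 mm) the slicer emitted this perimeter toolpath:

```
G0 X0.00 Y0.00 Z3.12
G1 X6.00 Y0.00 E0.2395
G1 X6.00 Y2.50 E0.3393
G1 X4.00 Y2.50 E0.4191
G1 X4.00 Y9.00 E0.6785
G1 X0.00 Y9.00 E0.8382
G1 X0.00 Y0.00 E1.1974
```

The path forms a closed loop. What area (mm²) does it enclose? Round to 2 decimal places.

41.00 mm²

Apply the shoelace formula to the sequence of (X, Y) vertices; enclosed area = 41.00 mm².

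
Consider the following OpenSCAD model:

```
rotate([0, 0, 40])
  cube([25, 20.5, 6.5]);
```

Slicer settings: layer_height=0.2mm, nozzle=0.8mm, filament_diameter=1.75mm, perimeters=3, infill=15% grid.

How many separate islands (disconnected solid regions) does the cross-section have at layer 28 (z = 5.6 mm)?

At z = 5.6 mm: the 25×20.5 cube contributes its full rectangle; (whole slice rotated 40° about Z — lengths, areas and connectivity unchanged). Overall, the cross-section is a single solid region. Island count = 1.

1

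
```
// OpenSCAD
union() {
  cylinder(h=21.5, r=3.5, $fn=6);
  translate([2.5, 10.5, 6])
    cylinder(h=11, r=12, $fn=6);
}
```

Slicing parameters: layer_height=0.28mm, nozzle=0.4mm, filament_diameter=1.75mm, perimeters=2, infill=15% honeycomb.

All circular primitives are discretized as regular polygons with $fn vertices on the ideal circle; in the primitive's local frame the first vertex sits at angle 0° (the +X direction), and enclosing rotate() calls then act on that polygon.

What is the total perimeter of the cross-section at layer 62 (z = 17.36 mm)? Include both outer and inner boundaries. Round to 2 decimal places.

At z = 17.36 mm: the cylinder: section is a regular 6-gon, circumradius r=3.5 (perimeter = 2·6·3.500·sin(180°/6) = 21.00 mm); the cylinder at (2.5, 10.5) does not reach this height (z outside [6, 17]); Merging all regions: only the r=3.5 cylinder is present, so the union is just that shape — boundary = 21.00 mm. Overall, the cross-section is a single solid region. Total boundary length (outer) = 21.00 mm.

21.00 mm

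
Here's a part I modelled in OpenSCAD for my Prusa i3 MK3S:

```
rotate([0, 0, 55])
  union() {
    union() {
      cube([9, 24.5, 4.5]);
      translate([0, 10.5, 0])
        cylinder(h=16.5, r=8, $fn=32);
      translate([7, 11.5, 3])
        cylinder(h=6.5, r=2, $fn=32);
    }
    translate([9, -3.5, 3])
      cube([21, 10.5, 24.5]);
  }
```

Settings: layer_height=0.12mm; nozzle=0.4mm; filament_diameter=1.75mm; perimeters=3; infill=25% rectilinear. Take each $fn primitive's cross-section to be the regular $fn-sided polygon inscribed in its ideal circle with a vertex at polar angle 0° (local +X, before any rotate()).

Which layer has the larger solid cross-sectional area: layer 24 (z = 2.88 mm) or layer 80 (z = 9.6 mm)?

layer 80 (z = 9.6 mm)

Layer 24 (z = 2.88): the 9×24.5 cube contributes its full rectangle (area 220.50 mm²); the cylinder at (0, 10.5): section is a regular 32-gon, circumradius r=8 (area = (32/2)·8.000²·sin(360°/32) = 199.77 mm²); the cylinder at (7, 11.5) is absent (z outside [3, 9.5]); Combining (union): the regions partially overlap — summed areas 420.27 mm² minus the doubly-counted overlap 99.89 mm² gives 320.39 mm² — area = 320.39 mm²; the cube at (9, -3.5) does not reach this height (z outside [3, 27.5]); Merging all regions: only that combined region is present, so the union is just that shape — area = 320.39 mm²; (rotated 55° about Z; rotation is an isometry so areas/perimeters/island counts are preserved). So its area = 320.39 mm². Layer 80 (z = 9.6): the cube is absent (z outside [0, 4.5]); the r=8 cylinder at (0, 10.5) gives a regular 32-gon of circumradius 8 (constant along its height) (area = (32/2)·8.000²·sin(360°/32) = 199.77 mm²); the cylinder at (7, 11.5) is not intersected at this z (z outside [3, 9.5]); Taking the union: only the r=8 cylinder at (0, 10.5) is present, so the union is just that shape — area = 199.77 mm²; the 21×10.5 cube at (9, -3.5) contributes its full rectangle (area 220.50 mm²); Combining (union): the 2 present regions are separate (no shared area or edge), so areas and boundary lengths simply add and each stays a separate island — area = 420.27 mm²; (whole slice rotated 55° about Z — lengths, areas and connectivity unchanged). So its area = 420.27 mm². Layer 80 is larger (420.27 vs 320.39 mm²).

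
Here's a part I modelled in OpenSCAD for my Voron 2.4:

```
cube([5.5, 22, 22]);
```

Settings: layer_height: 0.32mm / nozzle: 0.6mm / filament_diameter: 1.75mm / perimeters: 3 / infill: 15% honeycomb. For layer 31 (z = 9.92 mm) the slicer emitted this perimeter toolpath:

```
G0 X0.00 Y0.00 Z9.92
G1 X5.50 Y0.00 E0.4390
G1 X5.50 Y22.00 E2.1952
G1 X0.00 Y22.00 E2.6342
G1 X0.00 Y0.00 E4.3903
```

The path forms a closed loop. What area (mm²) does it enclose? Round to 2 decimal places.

Apply the shoelace formula to the sequence of (X, Y) vertices; enclosed area = 121.00 mm².

121.00 mm²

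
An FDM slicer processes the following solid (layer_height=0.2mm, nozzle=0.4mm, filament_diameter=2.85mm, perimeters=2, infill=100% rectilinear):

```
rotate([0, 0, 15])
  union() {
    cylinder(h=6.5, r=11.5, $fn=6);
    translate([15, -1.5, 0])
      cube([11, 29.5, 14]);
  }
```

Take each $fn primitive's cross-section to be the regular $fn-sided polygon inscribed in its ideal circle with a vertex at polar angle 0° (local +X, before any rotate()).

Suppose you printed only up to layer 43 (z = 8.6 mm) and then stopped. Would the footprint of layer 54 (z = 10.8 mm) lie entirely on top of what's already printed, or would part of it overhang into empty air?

Compare the two slices. At z = 8.6: the cylinder does not reach this height (z outside [0, 6.5]); the cube at (15, -1.5) is present — its section is the full 11×29.5 rectangle (area 324.50 mm²); Taking the union: only the 11×29.5 cube at (15, -1.5) is present, so the union is just that shape — area = 324.50 mm²; (whole slice rotated 15° about Z — lengths, areas and connectivity unchanged). At z = 10.8: the cylinder is not intersected at this z (z outside [0, 6.5]); the cube at (15, -1.5) is present — its section is the full 11×29.5 rectangle (area 324.50 mm²); Taking the union: only the 11×29.5 cube at (15, -1.5) is present, so the union is just that shape — area = 324.50 mm²; (rotated 15° about Z; rotation is an isometry so areas/perimeters/island counts are preserved). Checking containment: the cross-section at z = 10.8 is a subset of the cross-section at z = 8.6.

entirely on top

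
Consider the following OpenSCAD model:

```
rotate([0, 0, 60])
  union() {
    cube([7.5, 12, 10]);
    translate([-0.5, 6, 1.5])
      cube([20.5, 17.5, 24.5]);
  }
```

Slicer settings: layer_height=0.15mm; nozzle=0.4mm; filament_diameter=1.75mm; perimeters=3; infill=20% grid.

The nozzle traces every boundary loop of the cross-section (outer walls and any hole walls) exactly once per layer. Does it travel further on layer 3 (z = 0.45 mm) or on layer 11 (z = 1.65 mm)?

layer 11 (z = 1.65 mm)

Layer 3 (z = 0.45): the cube is present — its section is the full 7.5×12 rectangle (perimeter 39.00 mm); the cube at (-0.5, 6) is absent (z outside [1.5, 26]); Merging all regions: only the 7.5×12 cube is present, so the union is just that shape — boundary = 39.00 mm; (whole slice rotated 60° about Z — lengths, areas and connectivity unchanged). So its perimeter = 39.00 mm. Layer 11 (z = 1.65): the cube (footprint 7.5×12) is included at this height (perimeter 39.00 mm); the cube at (-0.5, 6) is present — its section is the full 20.5×17.5 rectangle (perimeter 76.00 mm); Combining (union): the regions partially overlap (shared area 45.00 mm²), so the edge portions inside another operand are dropped and the merged outline is re-measured after clipping — boundary = 88.00 mm; (whole slice rotated 60° about Z — lengths, areas and connectivity unchanged). So its perimeter = 88.00 mm. Layer 11 is larger (88.00 vs 39.00 mm).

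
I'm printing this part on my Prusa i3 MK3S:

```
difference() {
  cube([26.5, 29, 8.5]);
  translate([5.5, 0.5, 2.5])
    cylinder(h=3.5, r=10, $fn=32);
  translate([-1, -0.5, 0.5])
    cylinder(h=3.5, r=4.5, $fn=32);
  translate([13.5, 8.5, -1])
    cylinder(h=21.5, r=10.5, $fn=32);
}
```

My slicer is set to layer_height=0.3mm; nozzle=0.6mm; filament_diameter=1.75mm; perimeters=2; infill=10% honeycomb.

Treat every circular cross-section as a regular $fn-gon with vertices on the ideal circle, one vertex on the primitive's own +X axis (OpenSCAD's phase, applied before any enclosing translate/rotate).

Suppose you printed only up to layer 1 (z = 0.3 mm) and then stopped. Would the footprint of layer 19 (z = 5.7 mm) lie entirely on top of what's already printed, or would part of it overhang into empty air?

entirely on top

Compare the two slices. At z = 0.3: the cube (footprint 26.5×29) is included at this height (area 768.50 mm²); the cylinder at (5.5, 0.5) does not reach this height (z outside [2.5, 6]); the cylinder at (-1, -0.5) is not intersected at this z (z outside [0.5, 4]); the r=10.5 cylinder at (13.5, 8.5) contributes a regular 32-gon of circumradius 10.5 (area = (32/2)·10.500²·sin(360°/32) = 344.14 mm²); Subtracting the remaining from the first: starting from the 26.5×29 cube (768.50 mm²), the r=10.5 cylinder at (13.5, 8.5) partially overlaps it — only the 327.79 mm² overlap (of its 344.14 mm²) is removed, clipping the outline — area = 440.71 mm². At z = 5.7: the cube (footprint 26.5×29) is included at this height (area 768.50 mm²); the cylinder at (5.5, 0.5): section is a regular 32-gon, circumradius r=10 (area = (32/2)·10.000²·sin(360°/32) = 312.14 mm²); the cylinder at (-1, -0.5) is not intersected at this z (z outside [0.5, 4]); the r=10.5 cylinder at (13.5, 8.5) gives a regular 32-gon of circumradius 10.5 (constant along its height) (area = (32/2)·10.500²·sin(360°/32) = 344.14 mm²); Taking the first minus the rest: starting from the 26.5×29 cube (768.50 mm²), the r=10 cylinder at (5.5, 0.5) partially overlaps it — only the 137.67 mm² overlap (of its 312.14 mm²) is removed, clipping the outline; the r=10.5 cylinder at (13.5, 8.5) partially overlaps it — only the 230.38 mm² overlap (of its 344.14 mm²) is removed, clipping the outline — area = 400.45 mm². Checking containment: the cross-section at z = 5.7 is a subset of the cross-section at z = 0.3.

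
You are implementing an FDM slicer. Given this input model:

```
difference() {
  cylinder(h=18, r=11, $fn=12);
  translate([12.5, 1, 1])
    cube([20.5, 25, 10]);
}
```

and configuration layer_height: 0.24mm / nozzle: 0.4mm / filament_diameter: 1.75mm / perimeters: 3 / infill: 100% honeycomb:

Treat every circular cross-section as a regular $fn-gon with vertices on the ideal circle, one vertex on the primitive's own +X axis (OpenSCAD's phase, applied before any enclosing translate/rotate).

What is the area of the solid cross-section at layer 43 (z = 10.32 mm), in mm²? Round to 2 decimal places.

At z = 10.32 mm: the r=11 cylinder gives a regular 12-gon of circumradius 11 (constant along its height) (area = (12/2)·11.000²·sin(360°/12) = 363.00 mm²); the 20.5×25 cube at (12.5, 1) contributes its full rectangle (area 512.50 mm²); Taking the first minus the rest: starting from the r=11 cylinder (363.00 mm²), the 20.5×25 cube at (12.5, 1) misses the remaining region (no effect) — area = 363.00 mm². Overall, the cross-section is a single solid region. Net area = 363.00 mm².

363.00 mm²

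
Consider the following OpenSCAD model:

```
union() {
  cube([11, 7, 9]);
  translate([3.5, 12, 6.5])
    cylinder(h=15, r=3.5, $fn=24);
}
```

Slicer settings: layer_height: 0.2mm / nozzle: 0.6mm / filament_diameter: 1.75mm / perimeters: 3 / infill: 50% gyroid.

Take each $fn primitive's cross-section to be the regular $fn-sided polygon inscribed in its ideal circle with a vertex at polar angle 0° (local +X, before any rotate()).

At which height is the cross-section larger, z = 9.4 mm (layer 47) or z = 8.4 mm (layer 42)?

layer 42 (z = 8.4 mm)

Layer 47 (z = 9.4): the cube is absent (z outside [0, 9]); the cylinder at (3.5, 12): section is a regular 24-gon, circumradius r=3.5 (area = (24/2)·3.500²·sin(360°/24) = 38.05 mm²); Combining (union): only the r=3.5 cylinder at (3.5, 12) is present, so the union is just that shape — area = 38.05 mm². So its area = 38.05 mm². Layer 42 (z = 8.4): the cube is present — its section is the full 11×7 rectangle (area 77.00 mm²); the r=3.5 cylinder at (3.5, 12) gives a regular 24-gon of circumradius 3.5 (constant along its height) (area = (24/2)·3.500²·sin(360°/24) = 38.05 mm²); Taking the union: the 2 present regions are separate (no shared area or edge), so areas and boundary lengths simply add and each stays a separate island — area = 115.05 mm². So its area = 115.05 mm². Layer 42 is larger (115.05 vs 38.05 mm²).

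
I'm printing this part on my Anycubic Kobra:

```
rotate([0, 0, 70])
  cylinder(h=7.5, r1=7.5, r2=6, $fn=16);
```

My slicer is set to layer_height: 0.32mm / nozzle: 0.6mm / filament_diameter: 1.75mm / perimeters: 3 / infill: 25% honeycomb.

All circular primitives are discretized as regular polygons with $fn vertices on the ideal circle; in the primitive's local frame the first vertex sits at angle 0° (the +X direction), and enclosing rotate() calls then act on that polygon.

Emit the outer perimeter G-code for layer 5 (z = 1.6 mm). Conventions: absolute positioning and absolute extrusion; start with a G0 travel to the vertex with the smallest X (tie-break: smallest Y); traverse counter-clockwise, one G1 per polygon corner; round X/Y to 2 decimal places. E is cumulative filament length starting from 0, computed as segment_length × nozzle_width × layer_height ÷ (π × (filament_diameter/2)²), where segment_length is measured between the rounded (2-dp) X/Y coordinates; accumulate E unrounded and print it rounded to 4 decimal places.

At z = 1.6 mm: the cone (r1=7.5→r2=6) has section circumradius 7.180 here — a regular 16-gon; (rotated 70° about Z; rotation is an isometry so areas/perimeters/island counts are preserved). The outline is a single polygon with 16 vertices. Extrusion per mm of travel: 0.6 × 0.32 / (π × 0.875²) = 0.079824. Accumulating E over each segment gives final E = 3.5779.

G0 X-7.17 Y-0.31 Z1.60
G1 X-6.51 Y-3.03 E0.2234
G1 X-4.85 Y-5.29 E0.4473
G1 X-2.46 Y-6.75 E0.6708
G1 X0.31 Y-7.17 E0.8945
G1 X3.03 Y-6.51 E1.1179
G1 X5.29 Y-4.85 E1.3417
G1 X6.75 Y-2.46 E1.5653
G1 X7.17 Y0.31 E1.7889
G1 X6.51 Y3.03 E2.0123
G1 X4.85 Y5.29 E2.2362
G1 X2.46 Y6.75 E2.4597
G1 X-0.31 Y7.17 E2.6834
G1 X-3.03 Y6.51 E2.9068
G1 X-5.29 Y4.85 E3.1306
G1 X-6.75 Y2.46 E3.3542
G1 X-7.17 Y-0.31 E3.5779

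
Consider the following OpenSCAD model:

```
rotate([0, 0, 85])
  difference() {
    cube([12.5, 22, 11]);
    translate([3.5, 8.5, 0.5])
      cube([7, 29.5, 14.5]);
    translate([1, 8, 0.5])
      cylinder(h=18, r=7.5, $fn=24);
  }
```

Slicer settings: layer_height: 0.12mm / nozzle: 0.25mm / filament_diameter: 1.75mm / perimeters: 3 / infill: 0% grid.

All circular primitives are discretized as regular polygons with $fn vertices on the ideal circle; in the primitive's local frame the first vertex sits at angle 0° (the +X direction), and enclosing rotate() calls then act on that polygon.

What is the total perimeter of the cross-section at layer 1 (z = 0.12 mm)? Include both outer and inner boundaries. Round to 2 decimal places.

At z = 0.12 mm: the 12.5×22 cube contributes its full rectangle (perimeter 69.00 mm); the cube at (3.5, 8.5) does not reach this height (z outside [0.5, 15]); the cylinder at (1, 8) is absent (z outside [0.5, 18.5]); After the difference (first − rest): none of the subtracted shapes is present at this height, so the 12.5×22 cube is unchanged — boundary = 69.00 mm; (rotated 85° about Z; rotation is an isometry so areas/perimeters/island counts are preserved). Overall, the cross-section is a single solid region. Total boundary length (outer) = 69.00 mm.

69.00 mm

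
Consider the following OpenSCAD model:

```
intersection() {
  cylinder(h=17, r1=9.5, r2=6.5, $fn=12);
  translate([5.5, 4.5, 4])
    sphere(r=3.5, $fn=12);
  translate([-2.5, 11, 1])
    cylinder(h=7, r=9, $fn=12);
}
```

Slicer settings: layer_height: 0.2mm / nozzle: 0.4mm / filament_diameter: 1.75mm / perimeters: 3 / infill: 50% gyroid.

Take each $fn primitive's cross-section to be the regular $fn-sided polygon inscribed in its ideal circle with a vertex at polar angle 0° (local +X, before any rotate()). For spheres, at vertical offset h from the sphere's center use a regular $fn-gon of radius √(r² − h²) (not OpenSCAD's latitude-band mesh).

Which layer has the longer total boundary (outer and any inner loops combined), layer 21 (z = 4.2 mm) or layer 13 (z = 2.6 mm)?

layer 21 (z = 4.2 mm)

Layer 21 (z = 4.2): the cone: at t=0.247 of its height the radius interpolates to r₁+(r₂−r₁)t = 8.759, giving a regular 12-gon of that circumradius (perimeter = 2·12·8.759·sin(180°/12) = 54.41 mm); the r=3.5 sphere at (5.5, 4.5) slices to a regular 12-gon of circumradius 3.494 (√(r²−h²) with h=0.2 from center) (perimeter = 2·12·3.494·sin(180°/12) = 21.71 mm); the cylinder at (-2.5, 11): section is a regular 12-gon, circumradius r=9 (perimeter = 2·12·9.000·sin(180°/12) = 55.90 mm); Taking the intersection: the r=3.5 sphere at (5.5, 4.5) partially overlaps the cone; clipping to the common part keeps 26.67 mm²; the r=9 cylinder at (-2.5, 11) partially overlaps the running intersection; clipping to the common part keeps 6.46 mm² — boundary = 11.07 mm. So its perimeter = 11.07 mm. Layer 13 (z = 2.6): the cone contributes a regular 12-gon of circumradius 9.041 (interpolated between r1=9.5 and r2=6.5 at t=0.153) (perimeter = 2·12·9.041·sin(180°/12) = 56.16 mm); the r=3.5 sphere at (5.5, 4.5) contributes a regular 12-gon of circumradius √(3.5²−1.4²) = 3.208 (perimeter = 2·12·3.208·sin(180°/12) = 19.93 mm); the r=9 cylinder at (-2.5, 11) contributes a regular 12-gon of circumradius 9 (perimeter = 2·12·9.000·sin(180°/12) = 55.90 mm); Keeping only the common overlap: the r=3.5 sphere at (5.5, 4.5) partially overlaps the cone; clipping to the common part keeps 24.91 mm²; the r=9 cylinder at (-2.5, 11) partially overlaps the running intersection; clipping to the common part keeps 5.35 mm² — boundary = 10.33 mm. So its perimeter = 10.33 mm. Layer 21 is larger (11.07 vs 10.33 mm).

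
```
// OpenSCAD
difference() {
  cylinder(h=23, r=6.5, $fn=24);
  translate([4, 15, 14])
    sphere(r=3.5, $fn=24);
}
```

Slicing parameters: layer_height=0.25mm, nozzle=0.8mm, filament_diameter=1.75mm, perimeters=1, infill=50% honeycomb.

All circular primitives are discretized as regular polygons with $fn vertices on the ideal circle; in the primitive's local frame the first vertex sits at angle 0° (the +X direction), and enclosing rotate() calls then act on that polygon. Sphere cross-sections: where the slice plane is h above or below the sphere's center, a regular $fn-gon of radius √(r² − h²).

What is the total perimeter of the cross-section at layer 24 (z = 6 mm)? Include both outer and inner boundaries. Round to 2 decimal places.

40.72 mm

At z = 6 mm: the r=6.5 cylinder gives a regular 24-gon of circumradius 6.5 (constant along its height) (perimeter = 2·24·6.500·sin(180°/24) = 40.72 mm); the sphere at (4, 15) is absent (|z−center|=8.000 > r=3.5); After the difference (first − rest): none of the subtracted shapes is present at this height, so the r=6.5 cylinder is unchanged — boundary = 40.72 mm. Overall, the cross-section is a single solid region. Total boundary length (outer) = 40.72 mm.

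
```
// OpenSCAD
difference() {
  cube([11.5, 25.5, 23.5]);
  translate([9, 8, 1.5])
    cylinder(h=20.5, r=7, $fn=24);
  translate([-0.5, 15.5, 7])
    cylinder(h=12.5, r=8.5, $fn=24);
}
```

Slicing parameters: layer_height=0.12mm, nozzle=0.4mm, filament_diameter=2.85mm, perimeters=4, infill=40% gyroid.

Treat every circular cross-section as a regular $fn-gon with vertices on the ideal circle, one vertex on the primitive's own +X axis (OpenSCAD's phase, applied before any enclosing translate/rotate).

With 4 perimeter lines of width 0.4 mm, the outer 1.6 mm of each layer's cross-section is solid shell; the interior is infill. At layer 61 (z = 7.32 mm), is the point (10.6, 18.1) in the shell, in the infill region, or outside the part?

At z = 7.32 mm: the 11.5×25.5 cube contributes its full rectangle; the cylinder at (9, 8): section is a regular 24-gon, circumradius r=7; the r=8.5 cylinder at (-0.5, 15.5) gives a regular 24-gon of circumradius 8.5 (constant along its height); Taking the first minus the rest: starting from the 11.5×25.5 cube, the r=7 cylinder at (9, 8) partially overlaps it — only the 110.14 mm² overlap (of its 152.19 mm²) is removed, clipping the outline; the r=8.5 cylinder at (-0.5, 15.5) partially overlaps it — only the 82.34 mm² overlap (of its 224.40 mm²) is removed, clipping the outline — 2 connected regions. Overall, the cross-section has 2 separate islands. The nearest boundary edge runs (11.50, 25.50)→(11.50, 14.48); distance from the point to it = 0.90 mm. (Shell/infill is judged within the island containing the point — the largest one.) The point is inside the cross-section, 0.90 mm from the nearest boundary — within the 1.6 mm shell band (4 × 0.4).

shell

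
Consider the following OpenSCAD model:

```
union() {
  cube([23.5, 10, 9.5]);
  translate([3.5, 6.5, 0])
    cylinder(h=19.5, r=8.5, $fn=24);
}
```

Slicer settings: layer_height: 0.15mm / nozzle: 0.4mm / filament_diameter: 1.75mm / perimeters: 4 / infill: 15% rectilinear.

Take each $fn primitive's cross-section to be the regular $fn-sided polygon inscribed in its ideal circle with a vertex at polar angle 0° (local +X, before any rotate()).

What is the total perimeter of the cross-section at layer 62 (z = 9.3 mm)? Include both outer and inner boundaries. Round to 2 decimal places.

At z = 9.3 mm: the cube (footprint 23.5×10) is included at this height (perimeter 67.00 mm); the r=8.5 cylinder at (3.5, 6.5) gives a regular 24-gon of circumradius 8.5 (constant along its height) (perimeter = 2·24·8.500·sin(180°/24) = 53.25 mm); Combining (union): the regions partially overlap (shared area 112.60 mm²), so the edge portions inside another operand are dropped and the merged outline is re-measured after clipping — boundary = 79.12 mm. Overall, the cross-section is a single solid region. Total boundary length (outer) = 79.12 mm.

79.12 mm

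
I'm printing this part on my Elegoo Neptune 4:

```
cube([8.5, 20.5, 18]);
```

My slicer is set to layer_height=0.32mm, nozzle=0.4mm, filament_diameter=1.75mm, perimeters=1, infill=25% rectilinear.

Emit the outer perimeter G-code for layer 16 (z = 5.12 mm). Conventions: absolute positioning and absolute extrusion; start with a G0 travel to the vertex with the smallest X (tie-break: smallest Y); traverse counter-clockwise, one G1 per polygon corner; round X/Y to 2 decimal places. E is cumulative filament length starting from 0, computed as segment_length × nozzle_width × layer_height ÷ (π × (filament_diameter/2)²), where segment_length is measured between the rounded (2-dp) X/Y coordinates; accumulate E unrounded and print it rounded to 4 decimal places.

At z = 5.12 mm: the cube (footprint 8.5×20.5) is included at this height. The outline is a single polygon with 4 vertices. Extrusion per mm of travel: 0.4 × 0.32 / (π × 0.875²) = 0.053216. Accumulating E over each segment gives final E = 3.0865.

G0 X0.00 Y0.00 Z5.12
G1 X8.50 Y0.00 E0.4523
G1 X8.50 Y20.50 E1.5433
G1 X0.00 Y20.50 E1.9956
G1 X0.00 Y0.00 E3.0865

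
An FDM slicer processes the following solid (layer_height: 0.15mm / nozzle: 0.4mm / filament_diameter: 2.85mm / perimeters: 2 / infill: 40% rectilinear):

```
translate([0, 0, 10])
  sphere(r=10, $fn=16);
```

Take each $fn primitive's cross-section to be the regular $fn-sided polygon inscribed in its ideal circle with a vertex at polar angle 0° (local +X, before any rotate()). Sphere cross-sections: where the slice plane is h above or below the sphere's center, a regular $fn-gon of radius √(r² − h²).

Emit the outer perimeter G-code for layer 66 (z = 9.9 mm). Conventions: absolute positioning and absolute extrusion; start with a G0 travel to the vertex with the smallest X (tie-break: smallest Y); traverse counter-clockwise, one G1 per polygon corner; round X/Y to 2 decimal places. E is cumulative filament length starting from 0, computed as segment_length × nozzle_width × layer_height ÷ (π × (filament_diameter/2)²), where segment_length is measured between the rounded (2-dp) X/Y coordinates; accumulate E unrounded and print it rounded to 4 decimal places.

At z = 9.9 mm: the sphere: section is a regular 16-gon, circumradius = √(r²−h²) = √(10²−0.1²) = 9.999. The outline is a single polygon with 16 vertices. Extrusion per mm of travel: 0.4 × 0.15 / (π × 1.425²) = 0.009405. Accumulating E over each segment gives final E = 0.5872.

G0 X-10.00 Y0.00 Z9.90
G1 X-9.24 Y-3.83 E0.0367
G1 X-7.07 Y-7.07 E0.0734
G1 X-3.83 Y-9.24 E0.1101
G1 X0.00 Y-10.00 E0.1468
G1 X3.83 Y-9.24 E0.1835
G1 X7.07 Y-7.07 E0.2202
G1 X9.24 Y-3.83 E0.2569
G1 X10.00 Y0.00 E0.2936
G1 X9.24 Y3.83 E0.3303
G1 X7.07 Y7.07 E0.3670
G1 X3.83 Y9.24 E0.4037
G1 X0.00 Y10.00 E0.4404
G1 X-3.83 Y9.24 E0.4771
G1 X-7.07 Y7.07 E0.5138
G1 X-9.24 Y3.83 E0.5505
G1 X-10.00 Y0.00 E0.5872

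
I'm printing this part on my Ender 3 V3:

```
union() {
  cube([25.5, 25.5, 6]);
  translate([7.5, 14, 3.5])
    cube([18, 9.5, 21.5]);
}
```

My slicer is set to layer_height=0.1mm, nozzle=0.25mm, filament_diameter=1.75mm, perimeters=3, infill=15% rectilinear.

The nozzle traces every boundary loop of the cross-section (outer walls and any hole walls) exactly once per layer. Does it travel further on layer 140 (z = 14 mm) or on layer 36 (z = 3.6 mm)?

layer 36 (z = 3.6 mm)

Layer 140 (z = 14): the cube is not intersected at this z (z outside [0, 6]); the cube at (7.5, 14) (footprint 18×9.5) is included at this height (perimeter 55.00 mm); Combining (union): only the 18×9.5 cube at (7.5, 14) is present, so the union is just that shape — boundary = 55.00 mm. So its perimeter = 55.00 mm. Layer 36 (z = 3.6): the cube (footprint 25.5×25.5) is included at this height (perimeter 102.00 mm); the 18×9.5 cube at (7.5, 14) contributes its full rectangle (perimeter 55.00 mm); Taking the union: the 18×9.5 cube at (7.5, 14) lies entirely inside the 25.5×25.5 cube, so the union is just the 25.5×25.5 cube — boundary = 102.00 mm. So its perimeter = 102.00 mm. Layer 36 is larger (102.00 vs 55.00 mm).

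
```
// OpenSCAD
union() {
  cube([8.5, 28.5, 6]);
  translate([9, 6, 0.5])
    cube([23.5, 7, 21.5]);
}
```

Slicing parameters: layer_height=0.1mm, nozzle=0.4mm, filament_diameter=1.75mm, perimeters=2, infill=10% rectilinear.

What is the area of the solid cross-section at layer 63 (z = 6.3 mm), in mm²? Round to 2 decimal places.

At z = 6.3 mm: the cube does not reach this height (z outside [0, 6]); the 23.5×7 cube at (9, 6) contributes its full rectangle (area 164.50 mm²); Combining (union): only the 23.5×7 cube at (9, 6) is present, so the union is just that shape — area = 164.50 mm². Overall, the cross-section is a single solid region. Net area = 164.50 mm².

164.50 mm²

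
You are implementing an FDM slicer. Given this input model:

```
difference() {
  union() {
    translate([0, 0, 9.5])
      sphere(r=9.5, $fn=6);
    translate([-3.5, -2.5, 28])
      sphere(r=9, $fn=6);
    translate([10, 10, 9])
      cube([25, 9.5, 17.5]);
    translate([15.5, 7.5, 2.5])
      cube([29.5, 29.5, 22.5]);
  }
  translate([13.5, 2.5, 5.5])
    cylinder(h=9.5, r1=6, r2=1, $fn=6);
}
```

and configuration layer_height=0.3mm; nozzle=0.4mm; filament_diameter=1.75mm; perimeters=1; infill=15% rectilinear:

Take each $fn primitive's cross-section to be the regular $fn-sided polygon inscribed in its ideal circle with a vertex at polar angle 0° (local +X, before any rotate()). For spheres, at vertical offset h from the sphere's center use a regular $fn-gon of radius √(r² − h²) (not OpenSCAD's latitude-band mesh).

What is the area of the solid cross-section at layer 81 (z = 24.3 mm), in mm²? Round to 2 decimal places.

1097.38 mm²

At z = 24.3 mm: the sphere is not intersected at this z (|z−center|=14.800 > r=9.5); the sphere at (-3.5, -2.5): section is a regular 6-gon, circumradius = √(r²−h²) = √(9²−3.7²) = 8.204 (area = (6/2)·8.204²·sin(360°/6) = 174.88 mm²); the 25×9.5 cube at (10, 10) contributes its full rectangle (area 237.50 mm²); the cube at (15.5, 7.5) (footprint 29.5×29.5) is included at this height (area 870.25 mm²); Merging all regions: the regions partially overlap — summed areas 1282.63 mm² minus the doubly-counted overlap 185.25 mm² gives 1097.38 mm² — area = 1097.38 mm²; the cone at (13.5, 2.5) is absent (z outside [5.5, 15]); Taking the first minus the rest: none of the subtracted shapes is present at this height, so the result so far is unchanged — area = 1097.38 mm². Overall, the cross-section has 2 separate islands. Net area = 1097.38 mm².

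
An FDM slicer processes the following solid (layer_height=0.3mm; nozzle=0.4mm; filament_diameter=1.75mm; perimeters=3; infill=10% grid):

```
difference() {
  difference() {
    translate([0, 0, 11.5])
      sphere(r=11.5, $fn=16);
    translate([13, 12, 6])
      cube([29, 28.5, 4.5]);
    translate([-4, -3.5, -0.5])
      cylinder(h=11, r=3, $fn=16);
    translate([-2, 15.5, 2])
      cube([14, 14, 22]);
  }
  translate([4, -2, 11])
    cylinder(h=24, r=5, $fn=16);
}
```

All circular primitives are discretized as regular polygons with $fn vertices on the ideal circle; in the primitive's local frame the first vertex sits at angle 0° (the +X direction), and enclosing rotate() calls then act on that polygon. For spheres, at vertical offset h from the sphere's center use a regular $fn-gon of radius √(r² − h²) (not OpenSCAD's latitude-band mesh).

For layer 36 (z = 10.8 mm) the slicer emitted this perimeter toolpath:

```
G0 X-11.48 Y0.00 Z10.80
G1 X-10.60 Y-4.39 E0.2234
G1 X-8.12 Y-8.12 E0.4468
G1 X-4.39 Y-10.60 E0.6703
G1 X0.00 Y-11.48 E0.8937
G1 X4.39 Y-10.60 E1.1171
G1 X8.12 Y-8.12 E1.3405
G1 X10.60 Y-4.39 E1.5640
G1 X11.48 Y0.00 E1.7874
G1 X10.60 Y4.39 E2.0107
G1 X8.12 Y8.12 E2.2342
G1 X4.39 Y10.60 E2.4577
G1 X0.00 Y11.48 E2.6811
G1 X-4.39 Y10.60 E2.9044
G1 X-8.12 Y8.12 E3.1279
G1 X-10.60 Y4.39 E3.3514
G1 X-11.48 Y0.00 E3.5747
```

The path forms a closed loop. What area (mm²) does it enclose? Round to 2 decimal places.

Apply the shoelace formula to the sequence of (X, Y) vertices; enclosed area = 403.29 mm².

403.29 mm²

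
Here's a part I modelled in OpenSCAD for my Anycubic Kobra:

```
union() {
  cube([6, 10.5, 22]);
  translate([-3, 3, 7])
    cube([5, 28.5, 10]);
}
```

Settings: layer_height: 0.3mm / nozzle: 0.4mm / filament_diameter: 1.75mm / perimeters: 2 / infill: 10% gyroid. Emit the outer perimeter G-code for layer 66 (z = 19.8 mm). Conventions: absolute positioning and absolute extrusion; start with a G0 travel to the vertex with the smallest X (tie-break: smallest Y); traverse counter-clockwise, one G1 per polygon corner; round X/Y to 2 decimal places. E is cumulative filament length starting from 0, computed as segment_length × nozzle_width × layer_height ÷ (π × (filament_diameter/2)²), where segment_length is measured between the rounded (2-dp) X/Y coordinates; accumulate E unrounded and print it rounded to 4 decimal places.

G0 X0.00 Y0.00 Z19.80
G1 X6.00 Y0.00 E0.2993
G1 X6.00 Y10.50 E0.8232
G1 X0.00 Y10.50 E1.1225
G1 X0.00 Y0.00 E1.6464

At z = 19.8 mm: the cube (footprint 6×10.5) is included at this height; the cube at (-3, 3) is not intersected at this z (z outside [7, 17]); Combining (union): only the 6×10.5 cube is present, so the union is just that shape — 1 connected region. The outline is a single polygon with 4 vertices. Extrusion per mm of travel: 0.4 × 0.3 / (π × 0.875²) = 0.049890. Accumulating E over each segment gives final E = 1.6464.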